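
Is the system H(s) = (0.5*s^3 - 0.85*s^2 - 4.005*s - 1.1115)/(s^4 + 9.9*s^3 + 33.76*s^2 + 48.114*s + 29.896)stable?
Denominator: s^4 + 9.9*s^3 + 33.76*s^2 + 48.114*s + 29.896 = (s + 3.7)(s + 4)(s^2 + 2.2*s + 2.02). Poles: -1.1 + 0.9j, -1.1 - 0.9j, -3.7, -4. All Re(p)<0: Yes (stable)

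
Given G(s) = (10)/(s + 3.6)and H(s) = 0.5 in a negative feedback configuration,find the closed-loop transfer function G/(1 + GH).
Closed-loop T = G/(1+GH).
Numerator: G_num * H_den = 10.
Denominator: G_den * H_den + G_num * H_num = (s + 3.6) + (5) = s + 8.6.
T(s) = (10)/(s + 8.6)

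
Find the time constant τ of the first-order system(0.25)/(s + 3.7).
First-order system: τ = -1/pole. Pole = -3.7. τ = -1/(-3.7) = 0.2703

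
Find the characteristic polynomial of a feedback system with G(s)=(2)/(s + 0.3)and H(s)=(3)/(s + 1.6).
Characteristic poly = G_den * H_den + G_num * H_num = (s^2 + 1.9*s + 0.48) + (6) = s^2 + 1.9*s + 6.48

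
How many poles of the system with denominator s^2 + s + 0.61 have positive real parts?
Poles: -0.5 + 0.6j, -0.5 - 0.6j. RHP poles (Re>0): 0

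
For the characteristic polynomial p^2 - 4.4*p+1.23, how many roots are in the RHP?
p^2 - 4.4*p + 1.23 = (p - 4.1)(p - 0.3). Poles: 0.3, 4.1. RHP poles (Re>0): 2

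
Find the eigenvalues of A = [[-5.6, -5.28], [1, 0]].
Eigenvalues solve det(λI - A) = 0.
Characteristic polynomial: λ^2 + 5.6*λ + 5.28 = 0.
Factor: (λ + 4.4)(λ + 1.2) = 0.
Roots: -1.2, -4.4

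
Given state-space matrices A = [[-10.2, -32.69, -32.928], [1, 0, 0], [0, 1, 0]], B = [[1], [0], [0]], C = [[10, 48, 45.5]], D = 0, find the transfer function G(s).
G(s) = C(sI - A)⁻¹B + D.
Characteristic polynomial det(sI - A) = s^3 + 10.2*s^2 + 32.69*s + 32.928.
Numerator from C·adj(sI-A)·B + D·det(sI-A) = 10*s^2 + 48*s + 45.5.
G(s) = (10*s^2 + 48*s + 45.5)/(s^3 + 10.2*s^2 + 32.69*s + 32.928)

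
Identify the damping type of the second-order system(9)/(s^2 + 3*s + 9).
Standard form: ωn²/(s²+2ζωn·s+ωn²) gives ωn=3, ζ=0.5.
Underdamped (ζ = 0.5 < 1)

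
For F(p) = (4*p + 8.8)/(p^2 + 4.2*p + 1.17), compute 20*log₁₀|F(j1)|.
Substitute p = j*1: F(j1) = 1.03549 - 2.05333j.
|F(j1)| = sqrt(Re² + Im²) = 2.3.
20*log₁₀(2.3) = 7.23 dB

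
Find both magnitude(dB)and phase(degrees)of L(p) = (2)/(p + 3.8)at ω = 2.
Substitute p = j*2: L(j2) = 0.412148 - 0.21692j.
|L| = 20*log₁₀(sqrt(Re²+Im²)) = -6.64 dB.
∠L = atan2(Im, Re) = -27.76°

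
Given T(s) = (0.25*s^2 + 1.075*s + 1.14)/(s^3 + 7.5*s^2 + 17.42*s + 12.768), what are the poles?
Set denominator = 0: s^3 + 7.5*s^2 + 17.42*s + 12.768 = (s + 3.8)(s + 1.6)(s + 2.1) = 0 → Poles: -1.6, -2.1, -3.8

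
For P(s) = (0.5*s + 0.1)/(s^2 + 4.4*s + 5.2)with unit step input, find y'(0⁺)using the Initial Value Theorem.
IVT: y'(0⁺) = lim_{s→∞} s²·Y(s) = lim_{s→∞} s·P(s).
deg(num) = 1, deg(den) = 2, relative degree = 1, so s·P(s) → (leading num)/(leading den) = 0.5/1 = 0.5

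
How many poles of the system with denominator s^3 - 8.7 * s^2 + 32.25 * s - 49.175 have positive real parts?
s^3 - 8.7*s^2 + 32.25*s - 49.175 = (s - 3.5)(s^2 - 5.2*s + 14.05). Poles: 2.6 + 2.7j, 2.6 - 2.7j, 3.5. RHP poles (Re>0): 3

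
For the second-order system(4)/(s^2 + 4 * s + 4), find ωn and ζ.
Standard form: ωn²/(s²+2ζωn·s+ωn²).
const=4=ωn² → ωn=2, s coeff=4=2ζωn → ζ=1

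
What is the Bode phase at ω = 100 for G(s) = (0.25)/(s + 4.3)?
Substitute s = j*100: G(j100) = 0.000107302 - 0.00249539j.
∠G(j100) = atan2(Im, Re) = atan2(-0.00249539, 0.000107302) = -87.54°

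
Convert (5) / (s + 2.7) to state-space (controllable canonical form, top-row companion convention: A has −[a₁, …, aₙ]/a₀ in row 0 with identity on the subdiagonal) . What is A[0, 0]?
Reachable canonical form for den = s + 2.7: top row of A = -[a₁,a₂,...,aₙ]/a₀, ones on the subdiagonal, zeros elsewhere.
A = [[-2.7]].
A[0,0] = -2.7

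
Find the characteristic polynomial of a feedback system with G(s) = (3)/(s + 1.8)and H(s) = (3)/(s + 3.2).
Characteristic poly = G_den * H_den + G_num * H_num = (s^2 + 5*s + 5.76) + (9) = s^2 + 5*s + 14.76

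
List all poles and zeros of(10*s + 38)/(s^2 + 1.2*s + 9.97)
Set denominator = 0: s^2 + 1.2*s + 9.97 = 0 → Poles: -0.6 + 3.1j, -0.6 - 3.1j
Set numerator = 0: 10*s + 38 = 0 → Zeros: -3.8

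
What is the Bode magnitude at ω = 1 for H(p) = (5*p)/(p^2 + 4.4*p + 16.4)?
Substitute p = j*1: H(j1) = 0.0857633 + 0.300172j.
|H(j1)| = sqrt(Re² + Im²) = 0.3122.
20*log₁₀(0.3122) = -10.11 dB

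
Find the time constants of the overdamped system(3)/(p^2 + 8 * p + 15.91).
Overdamped: real poles at -3.7, -4.3. τ = -1/pole → τ₁ = 0.2703, τ₂ = 0.2326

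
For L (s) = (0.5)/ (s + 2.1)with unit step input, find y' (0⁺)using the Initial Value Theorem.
IVT: y'(0⁺) = lim_{s→∞} s²·Y(s) = lim_{s→∞} s·L(s).
deg(num) = 0, deg(den) = 1, relative degree = 1, so s·L(s) → (leading num)/(leading den) = 0.5/1 = 0.5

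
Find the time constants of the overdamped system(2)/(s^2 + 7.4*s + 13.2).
Overdamped: real poles at -4.4, -3. τ = -1/pole → τ₁ = 0.2273, τ₂ = 0.3333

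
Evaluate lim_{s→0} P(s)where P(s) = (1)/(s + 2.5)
DC gain = P(0) = num(0)/den(0) = 1/2.5 = 0.4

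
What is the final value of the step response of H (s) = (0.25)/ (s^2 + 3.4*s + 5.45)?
FVT: lim_{t→∞} y(t) = lim_{s→0} s*Y(s) where Y(s) = H(s)/s.
= lim_{s→0} H(s) = H(0) = num(0)/den(0) = 0.25/5.45 = 0.04587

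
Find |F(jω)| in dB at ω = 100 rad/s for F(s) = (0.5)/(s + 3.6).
Substitute s = j*100: F(j100) = 0.000179767 - 0.00499353j.
|F(j100)| = sqrt(Re² + Im²) = 0.004997.
20*log₁₀(0.004997) = -46.03 dB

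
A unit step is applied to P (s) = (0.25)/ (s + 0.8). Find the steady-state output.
FVT: lim_{t→∞} y(t) = lim_{s→0} s*Y(s) where Y(s) = P(s)/s.
= lim_{s→0} P(s) = P(0) = num(0)/den(0) = 0.25/0.8 = 0.3125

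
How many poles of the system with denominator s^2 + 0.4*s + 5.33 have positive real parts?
Poles: -0.2 + 2.3j, -0.2 - 2.3j. RHP poles (Re>0): 0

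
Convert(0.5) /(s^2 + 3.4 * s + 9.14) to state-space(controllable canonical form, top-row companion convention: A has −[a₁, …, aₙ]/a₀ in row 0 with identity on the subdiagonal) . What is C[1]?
Reachable canonical form: C = numerator coefficients (right-aligned, zero-padded to length n).
num = 0.5, C = [[0, 0.5]].
C[1] = 0.5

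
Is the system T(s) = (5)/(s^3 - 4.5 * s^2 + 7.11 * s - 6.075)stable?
Denominator: s^3 - 4.5*s^2 + 7.11*s - 6.075 = (s - 2.7)(s^2 - 1.8*s + 2.25). Poles: 0.9 + 1.2j, 0.9 - 1.2j, 2.7. All Re(p)<0: No (unstable)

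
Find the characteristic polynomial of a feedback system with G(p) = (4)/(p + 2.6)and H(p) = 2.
Characteristic poly = G_den * H_den + G_num * H_num = (p + 2.6) + (8) = p + 10.6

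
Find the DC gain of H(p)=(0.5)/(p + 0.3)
DC gain = H(0) = num(0)/den(0) = 0.5/0.3 = 1.667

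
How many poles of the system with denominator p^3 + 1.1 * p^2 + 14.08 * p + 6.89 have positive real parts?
p^3 + 1.1*p^2 + 14.08*p + 6.89 = (p + 0.5)(p^2 + 0.6*p + 13.78). Poles: -0.3 + 3.7j, -0.3 - 3.7j, -0.5. RHP poles (Re>0): 0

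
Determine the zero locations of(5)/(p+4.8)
Numerator is a nonzero constant (5) → Zeros: none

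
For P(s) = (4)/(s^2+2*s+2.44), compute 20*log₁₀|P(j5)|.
Substitute s = j*5: P(j5) = -0.148189 - 0.0656864j.
|P(j5)| = sqrt(Re² + Im²) = 0.1621.
20*log₁₀(0.1621) = -15.80 dB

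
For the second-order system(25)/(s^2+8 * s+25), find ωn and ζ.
Standard form: ωn²/(s²+2ζωn·s+ωn²).
const=25=ωn² → ωn=5, s coeff=8=2ζωn → ζ=0.8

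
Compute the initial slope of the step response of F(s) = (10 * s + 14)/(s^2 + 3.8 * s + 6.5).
IVT: y'(0⁺) = lim_{s→∞} s²·Y(s) = lim_{s→∞} s·F(s).
deg(num) = 1, deg(den) = 2, relative degree = 1, so s·F(s) → (leading num)/(leading den) = 10/1 = 10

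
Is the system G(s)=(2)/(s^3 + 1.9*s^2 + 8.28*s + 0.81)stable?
Denominator: s^3 + 1.9*s^2 + 8.28*s + 0.81 = (s + 0.1)(s^2 + 1.8*s + 8.1). Poles: -0.1, -0.9 + 2.7j, -0.9 - 2.7j. All Re(p)<0: Yes (stable)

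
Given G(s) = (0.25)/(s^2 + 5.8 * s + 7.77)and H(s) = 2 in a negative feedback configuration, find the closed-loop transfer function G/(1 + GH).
Closed-loop T = G/(1+GH).
Numerator: G_num * H_den = 0.25.
Denominator: G_den * H_den + G_num * H_num = (s^2 + 5.8*s + 7.77) + (0.5) = s^2 + 5.8*s + 8.27.
T(s) = (0.25)/(s^2 + 5.8*s + 8.27)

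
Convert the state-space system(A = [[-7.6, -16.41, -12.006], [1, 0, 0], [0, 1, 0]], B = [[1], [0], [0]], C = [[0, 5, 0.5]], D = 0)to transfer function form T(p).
T(p) = C(pI - A)⁻¹B + D.
Characteristic polynomial det(pI - A) = p^3 + 7.6*p^2 + 16.41*p + 12.006.
Numerator from C·adj(pI-A)·B + D·det(pI-A) = 5*p + 0.5.
T(p) = (5*p + 0.5)/(p^3 + 7.6*p^2 + 16.41*p + 12.006)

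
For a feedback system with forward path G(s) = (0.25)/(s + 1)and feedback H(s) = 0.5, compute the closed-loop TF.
Closed-loop T = G/(1+GH).
Numerator: G_num * H_den = 0.25.
Denominator: G_den * H_den + G_num * H_num = (s + 1) + (0.125) = s + 1.125.
T(s) = (0.25)/(s + 1.125)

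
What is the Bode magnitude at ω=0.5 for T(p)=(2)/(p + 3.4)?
Substitute p = j*0.5: T(j0.5) = 0.575783 - 0.084674j.
|T(j0.5)| = sqrt(Re² + Im²) = 0.582.
20*log₁₀(0.582) = -4.70 dB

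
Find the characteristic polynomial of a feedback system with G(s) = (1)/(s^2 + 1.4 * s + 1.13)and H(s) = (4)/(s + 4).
Characteristic poly = G_den * H_den + G_num * H_num = (s^3 + 5.4*s^2 + 6.73*s + 4.52) + (4) = s^3 + 5.4*s^2 + 6.73*s + 8.52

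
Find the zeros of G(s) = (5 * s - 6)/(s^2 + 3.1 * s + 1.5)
Set numerator = 0: 5*s - 6 = 0 → Zeros: 1.2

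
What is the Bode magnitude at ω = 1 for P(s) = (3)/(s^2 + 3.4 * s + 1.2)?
Substitute s = j*1: P(j1) = 0.0517241 - 0.87931j.
|P(j1)| = sqrt(Re² + Im²) = 0.8808.
20*log₁₀(0.8808) = -1.10 dB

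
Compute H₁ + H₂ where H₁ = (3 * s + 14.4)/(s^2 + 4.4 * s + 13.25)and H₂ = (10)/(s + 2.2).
Parallel: H = H₁ + H₂ = (n₁·d₂ + n₂·d₁)/(d₁·d₂).
n₁·d₂ = 3*s^2 + 21*s + 31.68. n₂·d₁ = 10*s^2 + 44*s + 132.5. Sum = 13*s^2 + 65*s + 164.18. d₁·d₂ = s^3 + 6.6*s^2 + 22.93*s + 29.15.
H(s) = (13*s^2 + 65*s + 164.18)/(s^3 + 6.6*s^2 + 22.93*s + 29.15)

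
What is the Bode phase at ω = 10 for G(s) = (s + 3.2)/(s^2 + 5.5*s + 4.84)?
Substitute s = j*10: G(j10) = 0.0203211 - 0.0933411j.
∠G(j10) = atan2(Im, Re) = atan2(-0.0933411, 0.0203211) = -77.72°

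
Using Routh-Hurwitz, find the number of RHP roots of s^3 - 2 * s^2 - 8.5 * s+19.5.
Routh array:
s^3: [1, -8.5]; s^2: [-2, 19.5]; s^1: [1.25]; s^0: [19.5]
First column: [1, -2, 1.25, 19.5]. Sign changes = RHP roots = 2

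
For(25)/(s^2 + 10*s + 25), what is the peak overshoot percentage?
Standard form: ωn²/(s²+2ζωn·s+ωn²) → ωn = 5, ζ = 1.
ζ ≥ 1, so the response is non-oscillatory: peak overshoot = 0%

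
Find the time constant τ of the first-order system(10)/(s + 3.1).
First-order system: τ = -1/pole. Pole = -3.1. τ = -1/(-3.1) = 0.3226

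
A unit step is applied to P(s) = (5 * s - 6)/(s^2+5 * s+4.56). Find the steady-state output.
FVT: lim_{t→∞} y(t) = lim_{s→0} s*Y(s) where Y(s) = P(s)/s.
= lim_{s→0} P(s) = P(0) = num(0)/den(0) = -6/4.56 = -1.316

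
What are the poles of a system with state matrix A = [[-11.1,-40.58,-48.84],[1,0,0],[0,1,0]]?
Eigenvalues solve det(λI - A) = 0.
Characteristic polynomial: λ^3 + 11.1*λ^2 + 40.58*λ + 48.84 = 0.
Factor: (λ + 3)(λ + 4.4)(λ + 3.7) = 0.
Roots: -3, -3.7, -4.4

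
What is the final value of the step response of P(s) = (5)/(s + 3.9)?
FVT: lim_{t→∞} y(t) = lim_{s→0} s*Y(s) where Y(s) = P(s)/s.
= lim_{s→0} P(s) = P(0) = num(0)/den(0) = 5/3.9 = 1.282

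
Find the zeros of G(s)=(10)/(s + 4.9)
Numerator is a nonzero constant (10) → Zeros: none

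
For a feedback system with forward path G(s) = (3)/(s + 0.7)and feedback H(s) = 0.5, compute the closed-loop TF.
Closed-loop T = G/(1+GH).
Numerator: G_num * H_den = 3.
Denominator: G_den * H_den + G_num * H_num = (s + 0.7) + (1.5) = s + 2.2.
T(s) = (3)/(s + 2.2)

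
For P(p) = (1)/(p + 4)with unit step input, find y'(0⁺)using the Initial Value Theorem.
IVT: y'(0⁺) = lim_{p→∞} p²·Y(p) = lim_{p→∞} p·P(p).
deg(num) = 0, deg(den) = 1, relative degree = 1, so p·P(p) → (leading num)/(leading den) = 1/1 = 1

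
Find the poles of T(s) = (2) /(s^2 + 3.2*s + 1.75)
Set denominator = 0: s^2 + 3.2*s + 1.75 = (s + 0.7)(s + 2.5) = 0 → Poles: -0.7, -2.5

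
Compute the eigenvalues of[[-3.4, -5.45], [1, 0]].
Eigenvalues solve det(λI - A) = 0.
Characteristic polynomial: λ^2 + 3.4*λ + 5.45 = 0.
Roots: -1.7 + 1.6j, -1.7 - 1.6j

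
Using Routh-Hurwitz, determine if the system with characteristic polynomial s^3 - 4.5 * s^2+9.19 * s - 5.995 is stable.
Routh array:
s^3: [1, 9.19]; s^2: [-4.5, -5.995]; s^1: [7.85778]; s^0: [-5.995]
First column: [1, -4.5, 7.85778, -5.995]. Sign changes = 3.
No, unstable (3 RHP root(s))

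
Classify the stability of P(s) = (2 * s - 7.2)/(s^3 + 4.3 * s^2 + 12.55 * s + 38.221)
Denominator: s^3 + 4.3*s^2 + 12.55*s + 38.221 = (s + 3.7)(s^2 + 0.6*s + 10.33). Poles: -0.3 + 3.2j, -0.3 - 3.2j, -3.7. Stable (all poles in LHP)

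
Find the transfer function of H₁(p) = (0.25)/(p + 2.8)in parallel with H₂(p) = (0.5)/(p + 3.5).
Parallel: H = H₁ + H₂ = (n₁·d₂ + n₂·d₁)/(d₁·d₂).
n₁·d₂ = 0.25*p + 0.875. n₂·d₁ = 0.5*p + 1.4. Sum = 0.75*p + 2.275. d₁·d₂ = p^2 + 6.3*p + 9.8.
H(p) = (0.75*p + 2.275)/(p^2 + 6.3*p + 9.8)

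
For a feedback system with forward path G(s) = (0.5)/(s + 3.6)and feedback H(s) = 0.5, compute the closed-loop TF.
Closed-loop T = G/(1+GH).
Numerator: G_num * H_den = 0.5.
Denominator: G_den * H_den + G_num * H_num = (s + 3.6) + (0.25) = s + 3.85.
T(s) = (0.5)/(s + 3.85)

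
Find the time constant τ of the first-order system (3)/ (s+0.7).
First-order system: τ = -1/pole. Pole = -0.7. τ = -1/(-0.7) = 1.429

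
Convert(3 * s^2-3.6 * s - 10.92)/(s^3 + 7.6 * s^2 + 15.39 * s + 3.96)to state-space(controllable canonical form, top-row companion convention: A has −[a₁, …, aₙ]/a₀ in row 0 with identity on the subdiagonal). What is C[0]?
Reachable canonical form: C = numerator coefficients (right-aligned, zero-padded to length n).
num = 3*s^2 - 3.6*s - 10.92, C = [[3, -3.6, -10.92]].
C[0] = 3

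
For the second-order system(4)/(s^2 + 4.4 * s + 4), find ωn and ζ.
Standard form: ωn²/(s²+2ζωn·s+ωn²).
const=4=ωn² → ωn=2, s coeff=4.4=2ζωn → ζ=1.1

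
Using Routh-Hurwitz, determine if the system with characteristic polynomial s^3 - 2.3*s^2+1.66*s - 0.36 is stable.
Routh array:
s^3: [1, 1.66]; s^2: [-2.3, -0.36]; s^1: [1.50348]; s^0: [-0.36]
First column: [1, -2.3, 1.50348, -0.36]. Sign changes = 3.
No, unstable (3 RHP root(s))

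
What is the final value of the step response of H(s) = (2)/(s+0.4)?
FVT: lim_{t→∞} y(t) = lim_{s→0} s*Y(s) where Y(s) = H(s)/s.
= lim_{s→0} H(s) = H(0) = num(0)/den(0) = 2/0.4 = 5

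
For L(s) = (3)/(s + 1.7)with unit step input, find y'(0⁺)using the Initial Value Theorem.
IVT: y'(0⁺) = lim_{s→∞} s²·Y(s) = lim_{s→∞} s·L(s).
deg(num) = 0, deg(den) = 1, relative degree = 1, so s·L(s) → (leading num)/(leading den) = 3/1 = 3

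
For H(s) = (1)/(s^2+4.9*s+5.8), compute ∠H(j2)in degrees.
Substitute s = j*2: H(j2) = 0.0181305 - 0.0987107j.
∠H(j2) = atan2(Im, Re) = atan2(-0.0987107, 0.0181305) = -79.59°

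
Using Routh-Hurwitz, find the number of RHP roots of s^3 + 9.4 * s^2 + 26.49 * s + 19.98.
Routh array:
s^3: [1, 26.49]; s^2: [9.4, 19.98]; s^1: [24.3645]; s^0: [19.98]
First column: [1, 9.4, 24.3645, 19.98]. Sign changes = RHP roots = 0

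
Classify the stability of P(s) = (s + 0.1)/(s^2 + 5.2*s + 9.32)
Denominator: s^2 + 5.2*s + 9.32. Poles: -2.6 + 1.6j, -2.6 - 1.6j. Stable (all poles in LHP)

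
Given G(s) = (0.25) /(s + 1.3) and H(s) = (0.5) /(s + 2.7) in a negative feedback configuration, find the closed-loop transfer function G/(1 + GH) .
Closed-loop T = G/(1+GH).
Numerator: G_num * H_den = 0.25*s + 0.675.
Denominator: G_den * H_den + G_num * H_num = (s^2 + 4*s + 3.51) + (0.125) = s^2 + 4*s + 3.635.
T(s) = (0.25*s + 0.675)/(s^2 + 4*s + 3.635)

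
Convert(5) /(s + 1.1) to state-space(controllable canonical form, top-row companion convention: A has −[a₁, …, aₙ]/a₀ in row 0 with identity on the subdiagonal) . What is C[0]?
Reachable canonical form: C = numerator coefficients (right-aligned, zero-padded to length n).
num = 5, C = [[5]].
C[0] = 5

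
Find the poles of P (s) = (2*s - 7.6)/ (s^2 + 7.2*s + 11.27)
Set denominator = 0: s^2 + 7.2*s + 11.27 = (s + 2.3)(s + 4.9) = 0 → Poles: -2.3, -4.9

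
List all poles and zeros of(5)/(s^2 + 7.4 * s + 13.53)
Set denominator = 0: s^2 + 7.4*s + 13.53 = (s + 4.1)(s + 3.3) = 0 → Poles: -3.3, -4.1
Numerator is a nonzero constant (5) → Zeros: none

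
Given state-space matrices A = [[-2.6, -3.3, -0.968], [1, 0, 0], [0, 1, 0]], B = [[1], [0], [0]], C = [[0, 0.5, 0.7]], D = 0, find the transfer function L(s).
L(s) = C(sI - A)⁻¹B + D.
Characteristic polynomial det(sI - A) = s^3 + 2.6*s^2 + 3.3*s + 0.968.
Numerator from C·adj(sI-A)·B + D·det(sI-A) = 0.5*s + 0.7.
L(s) = (0.5*s + 0.7)/(s^3 + 2.6*s^2 + 3.3*s + 0.968)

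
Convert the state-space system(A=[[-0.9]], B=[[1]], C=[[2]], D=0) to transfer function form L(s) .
L(s) = C(sI - A)⁻¹B + D.
Characteristic polynomial det(sI - A) = s + 0.9.
Numerator from C·adj(sI-A)·B + D·det(sI-A) = 2.
L(s) = (2)/(s + 0.9)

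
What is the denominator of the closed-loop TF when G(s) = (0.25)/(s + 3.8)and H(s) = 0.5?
Characteristic poly = G_den * H_den + G_num * H_num = (s + 3.8) + (0.125) = s + 3.925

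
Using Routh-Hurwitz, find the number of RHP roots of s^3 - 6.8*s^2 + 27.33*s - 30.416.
Routh array:
s^3: [1, 27.33]; s^2: [-6.8, -30.416]; s^1: [22.8571]; s^0: [-30.416]
First column: [1, -6.8, 22.8571, -30.416]. Sign changes = RHP roots = 3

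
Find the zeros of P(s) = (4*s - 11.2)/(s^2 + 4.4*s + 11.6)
Set numerator = 0: 4*s - 11.2 = 0 → Zeros: 2.8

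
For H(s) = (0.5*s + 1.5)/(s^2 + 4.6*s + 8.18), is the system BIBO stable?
Denominator: s^2 + 4.6*s + 8.18. Poles: -2.3 + 1.7j, -2.3 - 1.7j. All Re(p)<0: Yes (stable)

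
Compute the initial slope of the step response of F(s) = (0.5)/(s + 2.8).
IVT: y'(0⁺) = lim_{s→∞} s²·Y(s) = lim_{s→∞} s·F(s).
deg(num) = 0, deg(den) = 1, relative degree = 1, so s·F(s) → (leading num)/(leading den) = 0.5/1 = 0.5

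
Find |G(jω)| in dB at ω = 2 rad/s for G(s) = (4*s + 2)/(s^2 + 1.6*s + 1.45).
Substitute s = j*2: G(j2) = 1.22443 - 1.60072j.
|G(j2)| = sqrt(Re² + Im²) = 2.015.
20*log₁₀(2.015) = 6.09 dB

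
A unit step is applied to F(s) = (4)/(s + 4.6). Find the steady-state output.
FVT: lim_{t→∞} y(t) = lim_{s→0} s*Y(s) where Y(s) = F(s)/s.
= lim_{s→0} F(s) = F(0) = num(0)/den(0) = 4/4.6 = 0.8696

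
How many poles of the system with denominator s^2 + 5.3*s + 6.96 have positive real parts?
s^2 + 5.3*s + 6.96 = (s + 2.9)(s + 2.4). Poles: -2.4, -2.9. RHP poles (Re>0): 0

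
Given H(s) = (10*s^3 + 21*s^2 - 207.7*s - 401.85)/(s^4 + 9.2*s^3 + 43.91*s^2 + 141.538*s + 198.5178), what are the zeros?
Set numerator = 0: 10*s^3 + 21*s^2 - 207.7*s - 401.85 = 10*(s + 1.9)(s + 4.7)(s - 4.5) = 0 → Zeros: -1.9, -4.7, 4.5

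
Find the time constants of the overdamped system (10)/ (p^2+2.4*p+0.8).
Overdamped: real poles at -2, -0.4. τ = -1/pole → τ₁ = 0.5, τ₂ = 2.5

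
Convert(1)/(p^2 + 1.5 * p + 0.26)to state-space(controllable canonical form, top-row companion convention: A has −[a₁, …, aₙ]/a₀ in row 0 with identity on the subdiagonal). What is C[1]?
Reachable canonical form: C = numerator coefficients (right-aligned, zero-padded to length n).
num = 1, C = [[0, 1]].
C[1] = 1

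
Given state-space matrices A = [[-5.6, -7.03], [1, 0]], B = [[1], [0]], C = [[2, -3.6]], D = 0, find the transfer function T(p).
T(p) = C(pI - A)⁻¹B + D.
Characteristic polynomial det(pI - A) = p^2 + 5.6*p + 7.03.
Numerator from C·adj(pI-A)·B + D·det(pI-A) = 2*p - 3.6.
T(p) = (2*p - 3.6)/(p^2 + 5.6*p + 7.03)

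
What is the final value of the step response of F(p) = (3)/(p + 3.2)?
FVT: lim_{t→∞} y(t) = lim_{p→0} p*Y(p) where Y(p) = F(p)/p.
= lim_{p→0} F(p) = F(0) = num(0)/den(0) = 3/3.2 = 0.9375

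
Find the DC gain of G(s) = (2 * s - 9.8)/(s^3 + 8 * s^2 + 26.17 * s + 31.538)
DC gain = G(0) = num(0)/den(0) = -9.8/31.538 = -0.3107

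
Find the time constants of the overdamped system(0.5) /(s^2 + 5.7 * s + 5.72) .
Overdamped: real poles at -1.3, -4.4. τ = -1/pole → τ₁ = 0.7692, τ₂ = 0.2273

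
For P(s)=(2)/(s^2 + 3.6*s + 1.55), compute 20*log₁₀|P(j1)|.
Substitute s = j*1: P(j1) = 0.0829406 - 0.542884j.
|P(j1)| = sqrt(Re² + Im²) = 0.5492.
20*log₁₀(0.5492) = -5.21 dB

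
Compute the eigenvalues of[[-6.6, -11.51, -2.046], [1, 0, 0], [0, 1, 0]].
Eigenvalues solve det(λI - A) = 0.
Characteristic polynomial: λ^3 + 6.6*λ^2 + 11.51*λ + 2.046 = 0.
Factor: (λ + 0.2)(λ + 3.1)(λ + 3.3) = 0.
Roots: -0.2, -3.1, -3.3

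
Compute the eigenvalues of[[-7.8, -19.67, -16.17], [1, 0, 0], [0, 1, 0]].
Eigenvalues solve det(λI - A) = 0.
Characteristic polynomial: λ^3 + 7.8*λ^2 + 19.67*λ + 16.17 = 0.
Factor: (λ + 3.5)(λ + 2.1)(λ + 2.2) = 0.
Roots: -2.1, -2.2, -3.5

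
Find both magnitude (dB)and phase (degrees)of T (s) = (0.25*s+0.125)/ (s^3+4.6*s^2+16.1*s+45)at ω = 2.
Substitute s = j*2: T(j2) = 0.0119278 + 0.00794541j.
|T| = 20*log₁₀(sqrt(Re²+Im²)) = -36.87 dB.
∠T = atan2(Im, Re) = 33.67°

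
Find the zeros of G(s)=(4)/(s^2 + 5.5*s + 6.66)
Numerator is a nonzero constant (4) → Zeros: none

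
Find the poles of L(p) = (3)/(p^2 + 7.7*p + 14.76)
Set denominator = 0: p^2 + 7.7*p + 14.76 = (p + 3.6)(p + 4.1) = 0 → Poles: -3.6, -4.1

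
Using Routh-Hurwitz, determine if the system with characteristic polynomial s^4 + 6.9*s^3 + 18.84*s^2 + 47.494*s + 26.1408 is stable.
Routh array:
s^4: [1, 18.84, 26.1408]; s^3: [6.9, 47.494]; s^2: [11.9568, 26.1408]; s^1: [32.4087]; s^0: [26.1408]
First column: [1, 6.9, 11.9568, 32.4087, 26.1408]. Sign changes = 0.
Yes, stable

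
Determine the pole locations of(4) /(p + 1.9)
Set denominator = 0: p + 1.9 = 0 → Poles: -1.9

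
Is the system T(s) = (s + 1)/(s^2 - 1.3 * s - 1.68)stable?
Denominator: s^2 - 1.3*s - 1.68 = (s - 2.1)(s + 0.8). Poles: -0.8, 2.1. All Re(p)<0: No (unstable)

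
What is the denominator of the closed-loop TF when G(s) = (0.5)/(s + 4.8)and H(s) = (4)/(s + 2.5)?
Characteristic poly = G_den * H_den + G_num * H_num = (s^2 + 7.3*s + 12) + (2) = s^2 + 7.3*s + 14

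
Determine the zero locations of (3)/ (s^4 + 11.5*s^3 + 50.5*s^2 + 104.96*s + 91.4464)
Numerator is a nonzero constant (3) → Zeros: none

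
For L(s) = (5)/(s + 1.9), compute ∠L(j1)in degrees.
Substitute s = j*1: L(j1) = 2.06074 - 1.0846j.
∠L(j1) = atan2(Im, Re) = atan2(-1.0846, 2.06074) = -27.76°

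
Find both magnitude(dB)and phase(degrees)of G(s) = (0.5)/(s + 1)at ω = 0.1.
Substitute s = j*0.1: G(j0.1) = 0.49505 - 0.049505j.
|G| = 20*log₁₀(sqrt(Re²+Im²)) = -6.06 dB.
∠G = atan2(Im, Re) = -5.71°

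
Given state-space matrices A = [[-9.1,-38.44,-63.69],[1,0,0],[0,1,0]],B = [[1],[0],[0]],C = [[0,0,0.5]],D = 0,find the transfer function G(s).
G(s) = C(sI - A)⁻¹B + D.
Characteristic polynomial det(sI - A) = s^3 + 9.1*s^2 + 38.44*s + 63.69.
Numerator from C·adj(sI-A)·B + D·det(sI-A) = 0.5.
G(s) = (0.5)/(s^3 + 9.1*s^2 + 38.44*s + 63.69)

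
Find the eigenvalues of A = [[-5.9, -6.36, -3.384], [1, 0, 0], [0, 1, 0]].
Eigenvalues solve det(λI - A) = 0.
Characteristic polynomial: λ^3 + 5.9*λ^2 + 6.36*λ + 3.384 = 0.
Factor: (λ + 4.7)(λ^2 + 1.2*λ + 0.72) = 0.
Roots: -0.6 + 0.6j, -0.6 - 0.6j, -4.7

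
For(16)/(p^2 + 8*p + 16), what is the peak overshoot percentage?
Standard form: ωn²/(p²+2ζωn·p+ωn²) → ωn = 4, ζ = 1.
ζ ≥ 1, so the response is non-oscillatory: peak overshoot = 0%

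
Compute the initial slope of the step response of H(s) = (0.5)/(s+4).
IVT: y'(0⁺) = lim_{s→∞} s²·Y(s) = lim_{s→∞} s·H(s).
deg(num) = 0, deg(den) = 1, relative degree = 1, so s·H(s) → (leading num)/(leading den) = 0.5/1 = 0.5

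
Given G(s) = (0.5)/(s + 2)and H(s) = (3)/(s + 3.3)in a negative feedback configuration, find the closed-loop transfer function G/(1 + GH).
Closed-loop T = G/(1+GH).
Numerator: G_num * H_den = 0.5*s + 1.65.
Denominator: G_den * H_den + G_num * H_num = (s^2 + 5.3*s + 6.6) + (1.5) = s^2 + 5.3*s + 8.1.
T(s) = (0.5*s + 1.65)/(s^2 + 5.3*s + 8.1)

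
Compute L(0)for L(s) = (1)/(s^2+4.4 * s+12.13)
DC gain = L(0) = num(0)/den(0) = 1/12.13 = 0.08244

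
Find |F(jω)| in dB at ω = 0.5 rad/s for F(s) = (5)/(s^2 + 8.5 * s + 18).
Substitute s = j*0.5: F(j0.5) = 0.266417 - 0.0637899j.
|F(j0.5)| = sqrt(Re² + Im²) = 0.2739.
20*log₁₀(0.2739) = -11.25 dB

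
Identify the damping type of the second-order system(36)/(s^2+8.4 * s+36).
Standard form: ωn²/(s²+2ζωn·s+ωn²) gives ωn=6, ζ=0.7.
Underdamped (ζ = 0.7 < 1)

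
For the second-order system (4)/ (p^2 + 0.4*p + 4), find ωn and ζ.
Standard form: ωn²/(p²+2ζωn·p+ωn²).
const=4=ωn² → ωn=2, p coeff=0.4=2ζωn → ζ=0.1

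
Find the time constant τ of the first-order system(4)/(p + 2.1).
First-order system: τ = -1/pole. Pole = -2.1. τ = -1/(-2.1) = 0.4762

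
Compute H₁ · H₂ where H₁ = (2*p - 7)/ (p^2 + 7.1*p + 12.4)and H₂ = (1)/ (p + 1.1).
Series: H = H₁ · H₂ = (n₁·n₂)/(d₁·d₂).
Num: n₁·n₂ = 2*p - 7. Den: d₁·d₂ = p^3 + 8.2*p^2 + 20.21*p + 13.64.
H(p) = (2*p - 7)/(p^3 + 8.2*p^2 + 20.21*p + 13.64)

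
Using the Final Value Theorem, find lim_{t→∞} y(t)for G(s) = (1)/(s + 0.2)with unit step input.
FVT: lim_{t→∞} y(t) = lim_{s→0} s*Y(s) where Y(s) = G(s)/s.
= lim_{s→0} G(s) = G(0) = num(0)/den(0) = 1/0.2 = 5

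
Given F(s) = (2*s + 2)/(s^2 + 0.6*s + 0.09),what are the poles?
Set denominator = 0: s^2 + 0.6*s + 0.09 = (s + 0.3)(s + 0.3) = 0 → Poles: -0.3, -0.3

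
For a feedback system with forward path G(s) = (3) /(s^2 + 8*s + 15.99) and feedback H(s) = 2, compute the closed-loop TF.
Closed-loop T = G/(1+GH).
Numerator: G_num * H_den = 3.
Denominator: G_den * H_den + G_num * H_num = (s^2 + 8*s + 15.99) + (6) = s^2 + 8*s + 21.99.
T(s) = (3)/(s^2 + 8*s + 21.99)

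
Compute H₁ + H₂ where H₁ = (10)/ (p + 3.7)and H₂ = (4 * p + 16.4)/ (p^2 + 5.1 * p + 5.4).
Parallel: H = H₁ + H₂ = (n₁·d₂ + n₂·d₁)/(d₁·d₂).
n₁·d₂ = 10*p^2 + 51*p + 54. n₂·d₁ = 4*p^2 + 31.2*p + 60.68. Sum = 14*p^2 + 82.2*p + 114.68. d₁·d₂ = p^3 + 8.8*p^2 + 24.27*p + 19.98.
H(p) = (14*p^2 + 82.2*p + 114.68)/(p^3 + 8.8*p^2 + 24.27*p + 19.98)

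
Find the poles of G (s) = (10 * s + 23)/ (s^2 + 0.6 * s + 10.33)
Set denominator = 0: s^2 + 0.6*s + 10.33 = 0 → Poles: -0.3 + 3.2j, -0.3 - 3.2j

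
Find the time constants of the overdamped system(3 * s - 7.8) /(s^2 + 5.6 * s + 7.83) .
Overdamped: real poles at -2.9, -2.7. τ = -1/pole → τ₁ = 0.3448, τ₂ = 0.3704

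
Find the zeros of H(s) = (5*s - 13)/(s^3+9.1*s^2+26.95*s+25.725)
Set numerator = 0: 5*s - 13 = 0 → Zeros: 2.6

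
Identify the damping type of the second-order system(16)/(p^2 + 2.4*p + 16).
Standard form: ωn²/(p²+2ζωn·p+ωn²) gives ωn=4, ζ=0.3.
Underdamped (ζ = 0.3 < 1)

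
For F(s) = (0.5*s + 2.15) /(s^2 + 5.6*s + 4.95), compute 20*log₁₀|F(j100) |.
Substitute s = j*100: F(j100) = 6.4967e-05 - 0.00499884j.
|F(j100)| = sqrt(Re² + Im²) = 0.004999.
20*log₁₀(0.004999) = -46.02 dB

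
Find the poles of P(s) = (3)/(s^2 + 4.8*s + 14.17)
Set denominator = 0: s^2 + 4.8*s + 14.17 = 0 → Poles: -2.4 + 2.9j, -2.4 - 2.9j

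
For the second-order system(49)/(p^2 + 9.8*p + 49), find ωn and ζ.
Standard form: ωn²/(p²+2ζωn·p+ωn²).
const=49=ωn² → ωn=7, p coeff=9.8=2ζωn → ζ=0.7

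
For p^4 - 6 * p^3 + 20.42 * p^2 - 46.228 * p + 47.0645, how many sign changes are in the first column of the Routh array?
Routh array:
p^4: [1, 20.42, 47.0645]; p^3: [-6, -46.228]; p^2: [12.7153, 47.0645]; p^1: [-24.0196]; p^0: [47.0645]
First column: [1, -6, 12.7153, -24.0196, 47.0645]. Sign changes = 4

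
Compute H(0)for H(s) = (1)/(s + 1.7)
DC gain = H(0) = num(0)/den(0) = 1/1.7 = 0.5882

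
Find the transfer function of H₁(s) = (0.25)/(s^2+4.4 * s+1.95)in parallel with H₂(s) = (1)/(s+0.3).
Parallel: H = H₁ + H₂ = (n₁·d₂ + n₂·d₁)/(d₁·d₂).
n₁·d₂ = 0.25*s + 0.075. n₂·d₁ = s^2 + 4.4*s + 1.95. Sum = s^2 + 4.65*s + 2.025. d₁·d₂ = s^3 + 4.7*s^2 + 3.27*s + 0.585.
H(s) = (s^2 + 4.65*s + 2.025)/(s^3 + 4.7*s^2 + 3.27*s + 0.585)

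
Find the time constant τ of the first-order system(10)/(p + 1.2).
First-order system: τ = -1/pole. Pole = -1.2. τ = -1/(-1.2) = 0.8333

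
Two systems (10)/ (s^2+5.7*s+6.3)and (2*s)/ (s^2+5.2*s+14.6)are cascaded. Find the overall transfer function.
Series: H = H₁ · H₂ = (n₁·n₂)/(d₁·d₂).
Num: n₁·n₂ = 20*s. Den: d₁·d₂ = s^4 + 10.9*s^3 + 50.54*s^2 + 115.98*s + 91.98.
H(s) = (20*s)/(s^4 + 10.9*s^3 + 50.54*s^2 + 115.98*s + 91.98)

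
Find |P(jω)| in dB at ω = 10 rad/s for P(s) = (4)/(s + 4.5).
Substitute s = j*10: P(j10) = 0.149688 - 0.33264j.
|P(j10)| = sqrt(Re² + Im²) = 0.3648.
20*log₁₀(0.3648) = -8.76 dB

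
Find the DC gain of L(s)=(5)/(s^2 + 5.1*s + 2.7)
DC gain = L(0) = num(0)/den(0) = 5/2.7 = 1.852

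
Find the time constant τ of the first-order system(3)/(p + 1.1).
First-order system: τ = -1/pole. Pole = -1.1. τ = -1/(-1.1) = 0.9091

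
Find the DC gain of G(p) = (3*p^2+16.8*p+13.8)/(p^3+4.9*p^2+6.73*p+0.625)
DC gain = G(0) = num(0)/den(0) = 13.8/0.625 = 22.08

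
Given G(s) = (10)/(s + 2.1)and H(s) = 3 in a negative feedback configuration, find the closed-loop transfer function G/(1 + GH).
Closed-loop T = G/(1+GH).
Numerator: G_num * H_den = 10.
Denominator: G_den * H_den + G_num * H_num = (s + 2.1) + (30) = s + 32.1.
T(s) = (10)/(s + 32.1)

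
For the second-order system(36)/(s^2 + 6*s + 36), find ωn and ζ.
Standard form: ωn²/(s²+2ζωn·s+ωn²).
const=36=ωn² → ωn=6, s coeff=6=2ζωn → ζ=0.5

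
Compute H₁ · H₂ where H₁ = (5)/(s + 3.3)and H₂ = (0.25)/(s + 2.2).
Series: H = H₁ · H₂ = (n₁·n₂)/(d₁·d₂).
Num: n₁·n₂ = 1.25. Den: d₁·d₂ = s^2 + 5.5*s + 7.26.
H(s) = (1.25)/(s^2 + 5.5*s + 7.26)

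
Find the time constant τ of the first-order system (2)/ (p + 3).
First-order system: τ = -1/pole. Pole = -3. τ = -1/(-3) = 0.3333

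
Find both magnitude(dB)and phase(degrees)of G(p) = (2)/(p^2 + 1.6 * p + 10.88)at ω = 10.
Substitute p = j*10: G(j10) = -0.0217409 - 0.00390321j.
|G| = 20*log₁₀(sqrt(Re²+Im²)) = -33.12 dB.
∠G = atan2(Im, Re) = -169.82°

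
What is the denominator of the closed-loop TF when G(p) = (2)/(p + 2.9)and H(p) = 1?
Characteristic poly = G_den * H_den + G_num * H_num = (p + 2.9) + (2) = p + 4.9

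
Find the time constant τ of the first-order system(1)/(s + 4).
First-order system: τ = -1/pole. Pole = -4. τ = -1/(-4) = 0.25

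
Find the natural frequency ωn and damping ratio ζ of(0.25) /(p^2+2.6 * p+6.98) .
Underdamped: complex pole -1.3 + 2.3j. ωn = |pole| = 2.642, ζ = -Re(pole)/ωn = 0.4921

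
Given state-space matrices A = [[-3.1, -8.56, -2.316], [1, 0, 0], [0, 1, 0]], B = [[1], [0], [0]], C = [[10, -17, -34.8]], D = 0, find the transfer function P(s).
P(s) = C(sI - A)⁻¹B + D.
Characteristic polynomial det(sI - A) = s^3 + 3.1*s^2 + 8.56*s + 2.316.
Numerator from C·adj(sI-A)·B + D·det(sI-A) = 10*s^2 - 17*s - 34.8.
P(s) = (10*s^2 - 17*s - 34.8)/(s^3 + 3.1*s^2 + 8.56*s + 2.316)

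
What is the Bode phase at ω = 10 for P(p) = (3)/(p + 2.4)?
Substitute p = j*10: P(j10) = 0.0680787 - 0.283661j.
∠P(j10) = atan2(Im, Re) = atan2(-0.283661, 0.0680787) = -76.50°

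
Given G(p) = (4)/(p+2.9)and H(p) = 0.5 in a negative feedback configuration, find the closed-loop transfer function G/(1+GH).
Closed-loop T = G/(1+GH).
Numerator: G_num * H_den = 4.
Denominator: G_den * H_den + G_num * H_num = (p + 2.9) + (2) = p + 4.9.
T(p) = (4)/(p + 4.9)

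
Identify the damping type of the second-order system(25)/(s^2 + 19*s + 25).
Standard form: ωn²/(s²+2ζωn·s+ωn²) gives ωn=5, ζ=1.9.
Overdamped (ζ = 1.9 > 1)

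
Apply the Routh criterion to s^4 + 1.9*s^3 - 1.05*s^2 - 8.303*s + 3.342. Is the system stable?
Routh array:
s^4: [1, -1.05, 3.342]; s^3: [1.9, -8.303]; s^2: [3.32, 3.342]; s^1: [-10.2156]; s^0: [3.342]
First column: [1, 1.9, 3.32, -10.2156, 3.342]. Sign changes = 2.
No, unstable (2 RHP root(s))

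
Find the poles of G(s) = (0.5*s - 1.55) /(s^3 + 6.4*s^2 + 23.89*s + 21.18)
Set denominator = 0: s^3 + 6.4*s^2 + 23.89*s + 21.18 = (s + 1.2)(s^2 + 5.2*s + 17.65) = 0 → Poles: -1.2, -2.6 + 3.3j, -2.6 - 3.3j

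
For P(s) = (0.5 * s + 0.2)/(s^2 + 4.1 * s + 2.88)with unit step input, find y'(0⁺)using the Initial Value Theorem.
IVT: y'(0⁺) = lim_{s→∞} s²·Y(s) = lim_{s→∞} s·P(s).
deg(num) = 1, deg(den) = 2, relative degree = 1, so s·P(s) → (leading num)/(leading den) = 0.5/1 = 0.5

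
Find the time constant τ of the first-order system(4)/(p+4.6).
First-order system: τ = -1/pole. Pole = -4.6. τ = -1/(-4.6) = 0.2174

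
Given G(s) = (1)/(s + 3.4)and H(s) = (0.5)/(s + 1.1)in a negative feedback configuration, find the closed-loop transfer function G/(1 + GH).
Closed-loop T = G/(1+GH).
Numerator: G_num * H_den = s + 1.1.
Denominator: G_den * H_den + G_num * H_num = (s^2 + 4.5*s + 3.74) + (0.5) = s^2 + 4.5*s + 4.24.
T(s) = (s + 1.1)/(s^2 + 4.5*s + 4.24)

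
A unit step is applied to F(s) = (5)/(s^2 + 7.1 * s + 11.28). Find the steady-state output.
FVT: lim_{t→∞} y(t) = lim_{s→0} s*Y(s) where Y(s) = F(s)/s.
= lim_{s→0} F(s) = F(0) = num(0)/den(0) = 5/11.28 = 0.4433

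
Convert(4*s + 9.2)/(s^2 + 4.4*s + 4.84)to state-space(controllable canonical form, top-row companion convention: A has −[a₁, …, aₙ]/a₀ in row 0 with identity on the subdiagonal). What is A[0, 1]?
Reachable canonical form for den = s^2 + 4.4*s + 4.84: top row of A = -[a₁,a₂,...,aₙ]/a₀, ones on the subdiagonal, zeros elsewhere.
A = [[-4.4, -4.84], [1, 0]].
A[0,1] = -4.84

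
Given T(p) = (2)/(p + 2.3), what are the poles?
Set denominator = 0: p + 2.3 = 0 → Poles: -2.3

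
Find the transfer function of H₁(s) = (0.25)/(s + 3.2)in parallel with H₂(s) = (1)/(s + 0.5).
Parallel: H = H₁ + H₂ = (n₁·d₂ + n₂·d₁)/(d₁·d₂).
n₁·d₂ = 0.25*s + 0.125. n₂·d₁ = s + 3.2. Sum = 1.25*s + 3.325. d₁·d₂ = s^2 + 3.7*s + 1.6.
H(s) = (1.25*s + 3.325)/(s^2 + 3.7*s + 1.6)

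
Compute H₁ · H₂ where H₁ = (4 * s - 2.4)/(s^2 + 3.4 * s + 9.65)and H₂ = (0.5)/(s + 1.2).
Series: H = H₁ · H₂ = (n₁·n₂)/(d₁·d₂).
Num: n₁·n₂ = 2*s - 1.2. Den: d₁·d₂ = s^3 + 4.6*s^2 + 13.73*s + 11.58.
H(s) = (2*s - 1.2)/(s^3 + 4.6*s^2 + 13.73*s + 11.58)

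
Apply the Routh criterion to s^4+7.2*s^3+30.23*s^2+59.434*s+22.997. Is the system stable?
Routh array:
s^4: [1, 30.23, 22.997]; s^3: [7.2, 59.434]; s^2: [21.9753, 22.997]; s^1: [51.8992]; s^0: [22.997]
First column: [1, 7.2, 21.9753, 51.8992, 22.997]. Sign changes = 0.
Yes, stable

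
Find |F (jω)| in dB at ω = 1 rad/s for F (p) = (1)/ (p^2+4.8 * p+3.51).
Substitute p = j*1: F(j1) = 0.0855484 - 0.163599j.
|F(j1)| = sqrt(Re² + Im²) = 0.1846.
20*log₁₀(0.1846) = -14.67 dB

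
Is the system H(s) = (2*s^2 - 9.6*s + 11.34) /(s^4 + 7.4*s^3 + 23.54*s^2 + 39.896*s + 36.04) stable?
Denominator: s^4 + 7.4*s^3 + 23.54*s^2 + 39.896*s + 36.04 = (s^2 + 2*s + 4.24)(s^2 + 5.4*s + 8.5). Poles: -1 + 1.8j, -1 - 1.8j, -2.7 + 1.1j, -2.7 - 1.1j. All Re(p)<0: Yes (stable)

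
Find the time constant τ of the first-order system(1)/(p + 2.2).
First-order system: τ = -1/pole. Pole = -2.2. τ = -1/(-2.2) = 0.4545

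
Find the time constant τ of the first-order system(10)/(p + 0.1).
First-order system: τ = -1/pole. Pole = -0.1. τ = -1/(-0.1) = 10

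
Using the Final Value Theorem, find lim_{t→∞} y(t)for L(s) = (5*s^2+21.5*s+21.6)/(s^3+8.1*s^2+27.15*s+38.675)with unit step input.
FVT: lim_{t→∞} y(t) = lim_{s→0} s*Y(s) where Y(s) = L(s)/s.
= lim_{s→0} L(s) = L(0) = num(0)/den(0) = 21.6/38.675 = 0.5585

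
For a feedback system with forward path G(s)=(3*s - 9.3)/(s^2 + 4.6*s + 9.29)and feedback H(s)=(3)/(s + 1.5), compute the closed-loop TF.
Closed-loop T = G/(1+GH).
Numerator: G_num * H_den = 3*s^2 - 4.8*s - 13.95.
Denominator: G_den * H_den + G_num * H_num = (s^3 + 6.1*s^2 + 16.19*s + 13.935) + (9*s - 27.9) = s^3 + 6.1*s^2 + 25.19*s - 13.965.
T(s) = (3*s^2 - 4.8*s - 13.95)/(s^3 + 6.1*s^2 + 25.19*s - 13.965)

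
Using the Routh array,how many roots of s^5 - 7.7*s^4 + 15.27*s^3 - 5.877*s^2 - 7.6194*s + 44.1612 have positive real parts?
Routh array:
s^5: [1, 15.27, -7.6194]; s^4: [-7.7, -5.877, 44.1612]; s^3: [14.5068, -1.88418]; s^2: [-6.8771, 44.1612]; s^1: [91.2708]; s^0: [44.1612]
First column: [1, -7.7, 14.5068, -6.8771, 91.2708, 44.1612]. Sign changes = RHP roots = 4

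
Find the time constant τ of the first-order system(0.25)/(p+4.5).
First-order system: τ = -1/pole. Pole = -4.5. τ = -1/(-4.5) = 0.2222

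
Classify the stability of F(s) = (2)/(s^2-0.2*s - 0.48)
Denominator: s^2 - 0.2*s - 0.48 = (s - 0.8)(s + 0.6). Poles: -0.6, 0.8. Unstable (1 pole(s) in RHP)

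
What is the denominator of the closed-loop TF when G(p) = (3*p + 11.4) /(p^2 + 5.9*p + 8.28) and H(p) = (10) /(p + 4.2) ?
Characteristic poly = G_den * H_den + G_num * H_num = (p^3 + 10.1*p^2 + 33.06*p + 34.776) + (30*p + 114) = p^3 + 10.1*p^2 + 63.06*p + 148.776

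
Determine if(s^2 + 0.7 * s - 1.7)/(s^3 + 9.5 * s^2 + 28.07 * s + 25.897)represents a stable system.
Denominator: s^3 + 9.5*s^2 + 28.07*s + 25.897 = (s + 4.7)(s + 2.9)(s + 1.9). Poles: -1.9, -2.9, -4.7. All Re(p)<0: Yes (stable)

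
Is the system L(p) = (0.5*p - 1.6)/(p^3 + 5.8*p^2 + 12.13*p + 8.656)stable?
Denominator: p^3 + 5.8*p^2 + 12.13*p + 8.656 = (p + 1.6)(p^2 + 4.2*p + 5.41). Poles: -1.6, -2.1 + 1j, -2.1 - 1j. All Re(p)<0: Yes (stable)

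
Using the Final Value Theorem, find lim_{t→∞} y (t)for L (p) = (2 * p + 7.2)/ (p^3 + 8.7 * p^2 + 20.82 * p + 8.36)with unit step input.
FVT: lim_{t→∞} y(t) = lim_{p→0} p*Y(p) where Y(p) = L(p)/p.
= lim_{p→0} L(p) = L(0) = num(0)/den(0) = 7.2/8.36 = 0.8612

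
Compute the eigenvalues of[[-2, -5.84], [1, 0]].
Eigenvalues solve det(λI - A) = 0.
Characteristic polynomial: λ^2 + 2*λ + 5.84 = 0.
Roots: -1 + 2.2j, -1 - 2.2j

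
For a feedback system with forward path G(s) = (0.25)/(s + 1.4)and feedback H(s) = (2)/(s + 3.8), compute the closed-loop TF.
Closed-loop T = G/(1+GH).
Numerator: G_num * H_den = 0.25*s + 0.95.
Denominator: G_den * H_den + G_num * H_num = (s^2 + 5.2*s + 5.32) + (0.5) = s^2 + 5.2*s + 5.82.
T(s) = (0.25*s + 0.95)/(s^2 + 5.2*s + 5.82)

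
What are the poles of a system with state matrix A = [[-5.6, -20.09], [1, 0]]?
Eigenvalues solve det(λI - A) = 0.
Characteristic polynomial: λ^2 + 5.6*λ + 20.09 = 0.
Roots: -2.8 + 3.5j, -2.8 - 3.5j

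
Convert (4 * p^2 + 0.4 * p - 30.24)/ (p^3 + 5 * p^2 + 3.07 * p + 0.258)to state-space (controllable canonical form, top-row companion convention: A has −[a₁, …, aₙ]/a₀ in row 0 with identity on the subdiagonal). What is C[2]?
Reachable canonical form: C = numerator coefficients (right-aligned, zero-padded to length n).
num = 4*p^2 + 0.4*p - 30.24, C = [[4, 0.4, -30.24]].
C[2] = -30.24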